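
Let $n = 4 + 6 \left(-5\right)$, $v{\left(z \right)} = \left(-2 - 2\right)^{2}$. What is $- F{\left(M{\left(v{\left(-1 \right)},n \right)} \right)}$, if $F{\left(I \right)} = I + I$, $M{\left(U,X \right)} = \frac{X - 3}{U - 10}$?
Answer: $\frac{29}{3} \approx 9.6667$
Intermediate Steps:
$v{\left(z \right)} = 16$ ($v{\left(z \right)} = \left(-4\right)^{2} = 16$)
$n = -26$ ($n = 4 - 30 = -26$)
$M{\left(U,X \right)} = \frac{-3 + X}{-10 + U}$
$F{\left(I \right)} = 2 I$
$- F{\left(M{\left(v{\left(-1 \right)},n \right)} \right)} = - 2 \frac{-3 - 26}{-10 + 16} = - 2 \cdot \frac{1}{6} \left(-29\right) = - \frac{2 \left(-29\right)}{6} = \left(-1\right) \left(- \frac{29}{3}\right) = \frac{29}{3}$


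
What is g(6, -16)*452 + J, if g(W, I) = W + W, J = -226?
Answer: 5198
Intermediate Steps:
g(W, I) = 2*W
g(6, -16)*452 + J = (2*6)*452 - 226 = 12*452 - 226 = 5424 - 226 = 5198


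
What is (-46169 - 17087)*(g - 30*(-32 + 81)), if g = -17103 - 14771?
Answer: 2109208064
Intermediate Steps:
g = -31874
(-46169 - 17087)*(g - 30*(-32 + 81)) = (-46169 - 17087)*(-31874 - 30*(-32 + 81)) = -63256*(-31874 - 30*49) = -63256*(-31874 - 1470) = -63256*(-33344) = 2109208064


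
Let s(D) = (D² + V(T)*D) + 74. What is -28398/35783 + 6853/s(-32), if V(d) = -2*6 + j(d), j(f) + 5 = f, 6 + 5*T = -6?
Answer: 982052083/307519102 ≈ 3.1935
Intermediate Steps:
T = -12/5 (T = -6/5 + (⅕)*(-6) = -6/5 - 6/5 = -12/5 ≈ -2.4000)
j(f) = -5 + f
V(d) = -17 + d (V(d) = -2*6 + (-5 + d) = -12 + (-5 + d) = -17 + d)
s(D) = 74 + D² - 97*D/5 (s(D) = (D² + (-17 - 12/5)*D) + 74 = (D² - 97*D/5) + 74 = 74 + D² - 97*D/5)
-28398/35783 + 6853/s(-32) = -28398/35783 + 6853/(74 + (-32)² - 97/5*(-32)) = -28398*1/35783 + 6853/(74 + 1024 + 3104/5) = -28398/35783 + 6853/(8594/5) = -28398/35783 + 6853*(5/8594) = -28398/35783 + 34265/8594 = 982052083/307519102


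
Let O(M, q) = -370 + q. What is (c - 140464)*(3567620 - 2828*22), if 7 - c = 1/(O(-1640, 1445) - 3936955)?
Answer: -5568574970082607/11310 ≈ -4.9236e+11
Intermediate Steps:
c = 27551161/3935880 (c = 7 - 1/((-370 + 1445) - 3936955) = 7 - 1/(1075 - 3936955) = 7 - 1/(-3935880) = 7 - 1*(-1/3935880) = 7 + 1/3935880 = 27551161/3935880 ≈ 7.0000)
(c - 140464)*(3567620 - 2828*22) = (27551161/3935880 - 140464)*(3567620 - 2828*22) = -552821897159*(3567620 - 62216)/3935880 = -552821897159/3935880*3505404 = -5568574970082607/11310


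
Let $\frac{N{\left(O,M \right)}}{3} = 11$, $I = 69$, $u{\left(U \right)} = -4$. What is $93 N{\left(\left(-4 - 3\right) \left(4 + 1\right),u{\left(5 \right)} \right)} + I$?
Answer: $3138$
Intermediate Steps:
$N{\left(O,M \right)} = 33$ ($N{\left(O,M \right)} = 3 \cdot 11 = 33$)
$93 N{\left(\left(-4 - 3\right) \left(4 + 1\right),u{\left(5 \right)} \right)} + I = 93 \cdot 33 + 69 = 3069 + 69 = 3138$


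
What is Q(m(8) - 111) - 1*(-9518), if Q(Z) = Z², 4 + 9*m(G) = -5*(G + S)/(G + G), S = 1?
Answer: 456349897/20736 ≈ 22008.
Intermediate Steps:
m(G) = -4/9 - 5*(1 + G)/(18*G) (m(G) = -4/9 + (-5*(G + 1)/(G + G))/9 = -4/9 + (-5*(1 + G)/(2*G))/9 = -4/9 - 5*(1 + G)/(18*G))
Q(m(8) - 111) - 1*(-9518) = ((1/18)*(-5 - 13*8)/8 - 111)² - 1*(-9518) = ((1/18)*(⅛)*(-5 - 104) - 111)² + 9518 = ((1/18)*(⅛)*(-109) - 111)² + 9518 = (-109/144 - 111)² + 9518 = (-16093/144)² + 9518 = 258984649/20736 + 9518 = 456349897/20736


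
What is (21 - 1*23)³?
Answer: -8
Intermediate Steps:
(21 - 1*23)³ = (21 - 23)³ = (-2)³ = -8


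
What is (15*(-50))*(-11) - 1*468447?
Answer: -460197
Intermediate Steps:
(15*(-50))*(-11) - 1*468447 = -750*(-11) - 468447 = 8250 - 468447 = -460197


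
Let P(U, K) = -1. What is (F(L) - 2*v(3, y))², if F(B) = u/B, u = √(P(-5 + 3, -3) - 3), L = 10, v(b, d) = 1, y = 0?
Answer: (10 - I)²/25 ≈ 3.96 - 0.8*I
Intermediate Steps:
u = 2*I (u = √(-1 - 3) = √(-4) = 2*I ≈ 2.0*I)
F(B) = 2*I/B (F(B) = (2*I)/B = 2*I/B)
(F(L) - 2*v(3, y))² = (2*I/10 - 2*1)² = (2*I*(⅒) - 2)² = (I/5 - 2)² = (-2 + I/5)²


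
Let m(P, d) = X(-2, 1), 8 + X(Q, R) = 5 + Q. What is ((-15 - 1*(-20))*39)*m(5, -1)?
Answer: -975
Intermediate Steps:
X(Q, R) = -3 + Q (X(Q, R) = -8 + (5 + Q) = -3 + Q)
m(P, d) = -5 (m(P, d) = -3 - 2 = -5)
((-15 - 1*(-20))*39)*m(5, -1) = ((-15 - 1*(-20))*39)*(-5) = ((-15 + 20)*39)*(-5) = (5*39)*(-5) = 195*(-5) = -975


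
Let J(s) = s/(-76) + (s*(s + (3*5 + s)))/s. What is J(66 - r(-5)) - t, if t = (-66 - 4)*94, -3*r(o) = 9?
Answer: 511639/76 ≈ 6732.1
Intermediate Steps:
r(o) = -3 (r(o) = -1/3*9 = -3)
t = -6580 (t = -70*94 = -6580)
J(s) = 15 + 151*s/76 (J(s) = s*(-1/76) + (s*(s + (15 + s)))/s = -s/76 + (s*(15 + 2*s))/s = -s/76 + (15 + 2*s) = 15 + 151*s/76)
J(66 - r(-5)) - t = (15 + 151*(66 - 1*(-3))/76) - 1*(-6580) = (15 + 151*(66 + 3)/76) + 6580 = (15 + (151/76)*69) + 6580 = (15 + 10419/76) + 6580 = 11559/76 + 6580 = 511639/76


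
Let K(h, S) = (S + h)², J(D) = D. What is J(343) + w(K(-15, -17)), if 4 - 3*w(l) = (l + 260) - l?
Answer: 773/3 ≈ 257.67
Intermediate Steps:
w(l) = -256/3 (w(l) = 4/3 - ((l + 260) - l)/3 = 4/3 - ((260 + l) - l)/3 = 4/3 - ⅓*260 = 4/3 - 260/3 = -256/3)
J(343) + w(K(-15, -17)) = 343 - 256/3 = 773/3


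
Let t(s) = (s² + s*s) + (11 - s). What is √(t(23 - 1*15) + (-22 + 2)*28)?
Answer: I*√429 ≈ 20.712*I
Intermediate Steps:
t(s) = 11 - s + 2*s² (t(s) = (s² + s²) + (11 - s) = 2*s² + (11 - s) = 11 - s + 2*s²)
√(t(23 - 1*15) + (-22 + 2)*28) = √((11 - (23 - 1*15) + 2*(23 - 1*15)²) + (-22 + 2)*28) = √((11 - (23 - 15) + 2*(23 - 15)²) - 20*28) = √((11 - 1*8 + 2*8²) - 560) = √((11 - 8 + 2*64) - 560) = √((11 - 8 + 128) - 560) = √(131 - 560) = √(-429) = I*√429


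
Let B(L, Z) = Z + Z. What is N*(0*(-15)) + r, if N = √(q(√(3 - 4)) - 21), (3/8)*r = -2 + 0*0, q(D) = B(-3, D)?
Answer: -16/3 ≈ -5.3333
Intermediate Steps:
B(L, Z) = 2*Z
q(D) = 2*D
r = -16/3 (r = 8*(-2 + 0*0)/3 = 8*(-2 + 0)/3 = (8/3)*(-2) = -16/3 ≈ -5.3333)
N = √(-21 + 2*I) (N = √(2*√(3 - 4) - 21) = √(2*√(-1) - 21) = √(2*I - 21) = √(-21 + 2*I) ≈ 0.21797 + 4.5878*I)
N*(0*(-15)) + r = √(-21 + 2*I)*(0*(-15)) - 16/3 = √(-21 + 2*I)*0 - 16/3 = 0 - 16/3 = -16/3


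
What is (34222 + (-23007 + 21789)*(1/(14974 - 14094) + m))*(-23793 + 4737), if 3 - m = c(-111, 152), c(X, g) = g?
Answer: -226073597682/55 ≈ -4.1104e+9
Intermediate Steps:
m = -149 (m = 3 - 1*152 = 3 - 152 = -149)
(34222 + (-23007 + 21789)*(1/(14974 - 14094) + m))*(-23793 + 4737) = (34222 + (-23007 + 21789)*(1/(14974 - 14094) - 149))*(-23793 + 4737) = (34222 - 1218*(1/880 - 149))*(-19056) = (34222 - 1218*(-131119/880))*(-19056) = (34222 + 79851471/440)*(-19056) = (94909151/440)*(-19056) = -226073597682/55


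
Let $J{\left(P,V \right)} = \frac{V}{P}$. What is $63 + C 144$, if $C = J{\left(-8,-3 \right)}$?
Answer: $117$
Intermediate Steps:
$C = \frac{3}{8}$ ($C = - \frac{3}{-8} = \left(-3\right) \left(- \frac{1}{8}\right) = \frac{3}{8} \approx 0.375$)
$63 + C 144 = 63 + \frac{3}{8} \cdot 144 = 63 + 54 = 117$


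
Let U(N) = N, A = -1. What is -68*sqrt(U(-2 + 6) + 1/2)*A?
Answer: 102*sqrt(2) ≈ 144.25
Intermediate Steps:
-68*sqrt(U(-2 + 6) + 1/2)*A = -68*sqrt((-2 + 6) + 1/2)*(-1) = -68*sqrt(4 + 1/2)*(-1) = -68*sqrt(9/2)*(-1) = -68*3*sqrt(2)/2*(-1) = -(-102)*sqrt(2) = 102*sqrt(2)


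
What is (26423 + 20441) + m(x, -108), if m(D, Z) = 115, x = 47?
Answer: 46979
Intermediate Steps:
(26423 + 20441) + m(x, -108) = (26423 + 20441) + 115 = 46864 + 115 = 46979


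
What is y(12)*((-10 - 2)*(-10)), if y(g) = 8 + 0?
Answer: 960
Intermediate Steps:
y(g) = 8
y(12)*((-10 - 2)*(-10)) = 8*((-10 - 2)*(-10)) = 8*(-12*(-10)) = 8*120 = 960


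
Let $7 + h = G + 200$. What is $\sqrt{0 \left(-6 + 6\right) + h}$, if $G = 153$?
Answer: $\sqrt{346} \approx 18.601$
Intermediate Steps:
$h = 346$ ($h = -7 + \left(153 + 200\right) = -7 + 353 = 346$)
$\sqrt{0 \left(-6 + 6\right) + h} = \sqrt{0 \left(-6 + 6\right) + 346} = \sqrt{0 \cdot 0 + 346} = \sqrt{0 + 346} = \sqrt{346}$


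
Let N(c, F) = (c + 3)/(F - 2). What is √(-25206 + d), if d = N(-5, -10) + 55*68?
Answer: I*√772770/6 ≈ 146.51*I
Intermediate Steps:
N(c, F) = (3 + c)/(-2 + F)
d = 22441/6 (d = (3 - 5)/(-2 - 10) + 55*68 = -2/(-12) + 3740 = -1/12*(-2) + 3740 = ⅙ + 3740 = 22441/6 ≈ 3740.2)
√(-25206 + d) = √(-25206 + 22441/6) = √(-128795/6) = I*√772770/6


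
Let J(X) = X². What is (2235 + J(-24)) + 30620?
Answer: 33431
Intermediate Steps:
(2235 + J(-24)) + 30620 = (2235 + (-24)²) + 30620 = (2235 + 576) + 30620 = 2811 + 30620 = 33431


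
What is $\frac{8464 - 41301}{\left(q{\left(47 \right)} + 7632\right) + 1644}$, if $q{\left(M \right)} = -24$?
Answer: $- \frac{32837}{9252} \approx -3.5492$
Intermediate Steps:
$\frac{8464 - 41301}{\left(q{\left(47 \right)} + 7632\right) + 1644} = \frac{8464 - 41301}{\left(-24 + 7632\right) + 1644} = - \frac{32837}{7608 + 1644} = - \frac{32837}{9252}$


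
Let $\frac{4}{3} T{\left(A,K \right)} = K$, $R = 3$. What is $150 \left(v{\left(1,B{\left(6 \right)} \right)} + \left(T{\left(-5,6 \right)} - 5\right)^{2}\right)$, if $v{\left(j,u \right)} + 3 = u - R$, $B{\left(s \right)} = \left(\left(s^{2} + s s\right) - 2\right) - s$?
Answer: $\frac{17475}{2} \approx 8737.5$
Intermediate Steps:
$T{\left(A,K \right)} = \frac{3 K}{4}$
$B{\left(s \right)} = -2 - s + 2 s^{2}$ ($B{\left(s \right)} = \left(\left(s^{2} + s^{2}\right) - 2\right) - s = \left(2 s^{2} - 2\right) - s = \left(-2 + 2 s^{2}\right) - s = -2 - s + 2 s^{2}$)
$v{\left(j,u \right)} = -6 + u$ ($v{\left(j,u \right)} = -3 + \left(u - 3\right) = -3 + \left(-3 + u\right) = -6 + u$)
$150 \left(v{\left(1,B{\left(6 \right)} \right)} + \left(T{\left(-5,6 \right)} - 5\right)^{2}\right) = 150 \left(\left(-6 - \left(8 - 72\right)\right) + \left(\frac{3}{4} \cdot 6 - 5\right)^{2}\right) = 150 \left(\left(-6 - -64\right) + \left(\frac{9}{2} - 5\right)^{2}\right) = 150 \left(\left(-6 - -64\right) + \left(- \frac{1}{2}\right)^{2}\right) = 150 \left(\left(-6 + 64\right) + \frac{1}{4}\right) = 150 \left(58 + \frac{1}{4}\right) = 150 \cdot \frac{233}{4} = \frac{17475}{2}$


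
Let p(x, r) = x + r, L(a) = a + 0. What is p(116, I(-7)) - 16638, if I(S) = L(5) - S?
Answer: -16510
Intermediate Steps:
L(a) = a
I(S) = 5 - S
p(x, r) = r + x
p(116, I(-7)) - 16638 = ((5 - 1*(-7)) + 116) - 16638 = ((5 + 7) + 116) - 16638 = (12 + 116) - 16638 = 128 - 16638 = -16510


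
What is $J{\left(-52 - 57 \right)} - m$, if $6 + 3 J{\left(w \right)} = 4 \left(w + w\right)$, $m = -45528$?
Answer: $\frac{135706}{3} \approx 45235.0$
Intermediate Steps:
$J{\left(w \right)} = -2 + \frac{8 w}{3}$ ($J{\left(w \right)} = -2 + \frac{4 \left(w + w\right)}{3} = -2 + \frac{4 \cdot 2 w}{3} = -2 + \frac{8 w}{3}$)
$J{\left(-52 - 57 \right)} - m = \left(-2 + \frac{8 \left(-52 - 57\right)}{3}\right) - -45528 = \left(-2 + \frac{8}{3} \left(-109\right)\right) + 45528 = \left(-2 - \frac{872}{3}\right) + 45528 = - \frac{878}{3} + 45528 = \frac{135706}{3}$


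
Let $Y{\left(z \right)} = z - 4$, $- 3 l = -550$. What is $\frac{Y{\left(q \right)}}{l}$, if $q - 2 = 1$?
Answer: $- \frac{3}{550} \approx -0.0054545$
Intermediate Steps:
$l = \frac{550}{3}$ ($l = \left(- \frac{1}{3}\right) \left(-550\right) = \frac{550}{3} \approx 183.33$)
$q = 3$ ($q = 2 + 1 = 3$)
$Y{\left(z \right)} = -4 + z$ ($Y{\left(z \right)} = z - 4 = -4 + z$)
$\frac{Y{\left(q \right)}}{l} = \frac{-4 + 3}{\frac{550}{3}} = \left(-1\right) \frac{3}{550} = - \frac{3}{550}$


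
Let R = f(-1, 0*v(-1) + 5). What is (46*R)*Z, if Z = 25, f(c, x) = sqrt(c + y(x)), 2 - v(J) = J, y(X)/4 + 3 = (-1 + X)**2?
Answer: 1150*sqrt(51) ≈ 8212.6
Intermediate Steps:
y(X) = -12 + 4*(-1 + X)**2
v(J) = 2 - J
f(c, x) = sqrt(-12 + c + 4*(-1 + x)**2) (f(c, x) = sqrt(c + (-12 + 4*(-1 + x)**2)) = sqrt(-12 + c + 4*(-1 + x)**2))
R = sqrt(51) (R = sqrt(-12 - 1 + 4*(-1 + (0*(2 - 1*(-1)) + 5))**2) = sqrt(-12 - 1 + 4*(-1 + (0*(2 + 1) + 5))**2) = sqrt(-12 - 1 + 4*(-1 + (0*3 + 5))**2) = sqrt(-12 - 1 + 4*(-1 + (0 + 5))**2) = sqrt(-12 - 1 + 4*(-1 + 5)**2) = sqrt(-12 - 1 + 4*4**2) = sqrt(-12 - 1 + 4*16) = sqrt(-12 - 1 + 64) = sqrt(51) ≈ 7.1414)
(46*R)*Z = (46*sqrt(51))*25 = 1150*sqrt(51)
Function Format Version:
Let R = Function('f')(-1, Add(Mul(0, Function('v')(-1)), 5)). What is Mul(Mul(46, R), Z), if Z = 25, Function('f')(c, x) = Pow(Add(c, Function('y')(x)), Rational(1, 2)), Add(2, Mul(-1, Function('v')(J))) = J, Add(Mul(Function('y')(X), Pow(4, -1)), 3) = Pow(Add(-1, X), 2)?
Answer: Mul(1150, Pow(51, Rational(1, 2))) ≈ 8212.6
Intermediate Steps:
Function('y')(X) = Add(-12, Mul(4, Pow(Add(-1, X), 2)))
Function('v')(J) = Add(2, Mul(-1, J))
Function('f')(c, x) = Pow(Add(-12, c, Mul(4, Pow(Add(-1, x), 2))), Rational(1, 2)) (Function('f')(c, x) = Pow(Add(c, Add(-12, Mul(4, Pow(Add(-1, x), 2)))), Rational(1, 2)) = Pow(Add(-12, c, Mul(4, Pow(Add(-1, x), 2))), Rational(1, 2)))
R = Pow(51, Rational(1, 2)) (R = Pow(Add(-12, -1, Mul(4, Pow(Add(-1, Add(Mul(0, Add(2, Mul(-1, -1))), 5)), 2))), Rational(1, 2)) = Pow(Add(-12, -1, Mul(4, Pow(Add(-1, Add(Mul(0, Add(2, 1)), 5)), 2))), Rational(1, 2)) = Pow(Add(-12, -1, Mul(4, Pow(Add(-1, Add(Mul(0, 3), 5)), 2))), Rational(1, 2)) = Pow(Add(-12, -1, Mul(4, Pow(Add(-1, Add(0, 5)), 2))), Rational(1, 2)) = Pow(Add(-12, -1, Mul(4, Pow(Add(-1, 5), 2))), Rational(1, 2)) = Pow(Add(-12, -1, Mul(4, Pow(4, 2))), Rational(1, 2)) = Pow(Add(-12, -1, Mul(4, 16)), Rational(1, 2)) = Pow(Add(-12, -1, 64), Rational(1, 2)) = Pow(51, Rational(1, 2)) ≈ 7.1414)
Mul(Mul(46, R), Z) = Mul(Mul(46, Pow(51, Rational(1, 2))), 25) = Mul(1150, Pow(51, Rational(1, 2)))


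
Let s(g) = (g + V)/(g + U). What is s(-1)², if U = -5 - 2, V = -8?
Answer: 81/64 ≈ 1.2656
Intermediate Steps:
U = -7
s(g) = (-8 + g)/(-7 + g) (s(g) = (g - 8)/(g - 7) = (-8 + g)/(-7 + g))
s(-1)² = ((-8 - 1)/(-7 - 1))² = (-9/(-8))² = (-⅛*(-9))² = (9/8)² = 81/64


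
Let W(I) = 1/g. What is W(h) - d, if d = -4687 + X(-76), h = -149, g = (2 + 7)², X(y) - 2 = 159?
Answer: 366607/81 ≈ 4526.0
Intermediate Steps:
X(y) = 161 (X(y) = 2 + 159 = 161)
g = 81 (g = 9² = 81)
W(I) = 1/81
d = -4526 (d = -4687 + 161 = -4526)
W(h) - d = 1/81 - 1*(-4526) = 1/81 + 4526 = 366607/81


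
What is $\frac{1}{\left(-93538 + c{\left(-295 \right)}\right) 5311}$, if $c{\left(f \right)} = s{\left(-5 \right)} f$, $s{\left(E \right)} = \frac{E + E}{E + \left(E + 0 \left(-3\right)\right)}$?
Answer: $- \frac{1}{498347063} \approx -2.0066 \cdot 10^{-9}$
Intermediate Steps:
$s{\left(E \right)} = 1$ ($s{\left(E \right)} = \frac{2 E}{E + \left(E + 0\right)} = \frac{2 E}{E + E} = \frac{2 E}{2 E} = 2 E \frac{1}{2 E} = 1$)
$c{\left(f \right)} = f$ ($c{\left(f \right)} = 1 f = f$)
$\frac{1}{\left(-93538 + c{\left(-295 \right)}\right) 5311} = \frac{1}{\left(-93538 - 295\right) 5311} = \frac{1}{-93833} \cdot \frac{1}{5311} = \left(- \frac{1}{93833}\right) \frac{1}{5311} = - \frac{1}{498347063}$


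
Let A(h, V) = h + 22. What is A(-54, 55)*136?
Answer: -4352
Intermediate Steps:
A(h, V) = 22 + h
A(-54, 55)*136 = (22 - 54)*136 = -32*136 = -4352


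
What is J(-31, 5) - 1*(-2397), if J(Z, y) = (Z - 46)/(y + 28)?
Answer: 7184/3 ≈ 2394.7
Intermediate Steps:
J(Z, y) = (-46 + Z)/(28 + y)
J(-31, 5) - 1*(-2397) = (-46 - 31)/(28 + 5) - 1*(-2397) = -77/33 + 2397 = (1/33)*(-77) + 2397 = -7/3 + 2397 = 7184/3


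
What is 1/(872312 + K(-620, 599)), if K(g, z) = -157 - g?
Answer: 1/872775 ≈ 1.1458e-6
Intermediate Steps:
1/(872312 + K(-620, 599)) = 1/(872312 + (-157 - 1*(-620))) = 1/(872312 + (-157 + 620)) = 1/(872312 + 463) = 1/872775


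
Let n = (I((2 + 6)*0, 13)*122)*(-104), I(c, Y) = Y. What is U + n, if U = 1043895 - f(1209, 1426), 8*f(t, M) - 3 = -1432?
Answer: 7033037/8 ≈ 8.7913e+5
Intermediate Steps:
f(t, M) = -1429/8 (f(t, M) = 3/8 + (⅛)*(-1432) = 3/8 - 179 = -1429/8)
U = 8352589/8 (U = 1043895 - 1*(-1429/8) = 1043895 + 1429/8 = 8352589/8 ≈ 1.0441e+6)
n = -164944 (n = (13*122)*(-104) = 1586*(-104) = -164944)
U + n = 8352589/8 - 164944 = 7033037/8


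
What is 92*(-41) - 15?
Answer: -3787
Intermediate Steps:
92*(-41) - 15 = -3772 - 15 = -3787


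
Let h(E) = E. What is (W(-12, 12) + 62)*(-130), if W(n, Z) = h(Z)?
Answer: -9620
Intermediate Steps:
W(n, Z) = Z
(W(-12, 12) + 62)*(-130) = (12 + 62)*(-130) = 74*(-130) = -9620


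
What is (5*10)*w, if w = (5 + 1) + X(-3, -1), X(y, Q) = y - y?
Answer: 300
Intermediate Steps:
X(y, Q) = 0
w = 6 (w = (5 + 1) + 0 = 6 + 0 = 6)
(5*10)*w = (5*10)*6 = 50*6 = 300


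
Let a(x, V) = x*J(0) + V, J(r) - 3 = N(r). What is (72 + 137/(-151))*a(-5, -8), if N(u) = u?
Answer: -246905/151 ≈ -1635.1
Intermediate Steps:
J(r) = 3 + r
a(x, V) = V + 3*x (a(x, V) = x*(3 + 0) + V = x*3 + V = 3*x + V = V + 3*x)
(72 + 137/(-151))*a(-5, -8) = (72 + 137/(-151))*(-8 + 3*(-5)) = (72 + 137*(-1/151))*(-8 - 15) = (72 - 137/151)*(-23) = (10735/151)*(-23) = -246905/151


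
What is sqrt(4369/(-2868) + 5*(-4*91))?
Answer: I*sqrt(3745700493)/1434 ≈ 42.679*I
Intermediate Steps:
sqrt(4369/(-2868) + 5*(-4*91)) = sqrt(4369*(-1/2868) + 5*(-364)) = sqrt(-4369/2868 - 1820) = sqrt(-5224129/2868) = I*sqrt(3745700493)/1434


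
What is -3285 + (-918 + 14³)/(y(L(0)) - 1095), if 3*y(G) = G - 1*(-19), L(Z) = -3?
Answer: -10744143/3269 ≈ -3286.7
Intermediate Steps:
y(G) = 19/3 + G/3 (y(G) = (G - 1*(-19))/3 = (G + 19)/3 = (19 + G)/3 = 19/3 + G/3)
-3285 + (-918 + 14³)/(y(L(0)) - 1095) = -3285 + (-918 + 14³)/((19/3 + (⅓)*(-3)) - 1095) = -3285 + (-918 + 2744)/((19/3 - 1) - 1095) = -3285 + 1826/(16/3 - 1095) = -3285 + 1826/(-3269/3) = -3285 + 1826*(-3/3269) = -3285 - 5478/3269 = -10744143/3269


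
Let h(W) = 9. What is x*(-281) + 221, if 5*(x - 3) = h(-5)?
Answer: -5639/5 ≈ -1127.8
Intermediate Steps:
x = 24/5 (x = 3 + (⅕)*9 = 3 + 9/5 = 24/5 ≈ 4.8000)
x*(-281) + 221 = (24/5)*(-281) + 221 = -6744/5 + 221 = -5639/5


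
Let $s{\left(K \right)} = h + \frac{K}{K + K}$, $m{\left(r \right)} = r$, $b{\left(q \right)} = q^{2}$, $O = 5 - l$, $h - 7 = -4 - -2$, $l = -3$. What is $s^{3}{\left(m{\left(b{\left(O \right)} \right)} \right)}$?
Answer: $\frac{1331}{8} \approx 166.38$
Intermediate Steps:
$h = 5$ ($h = 7 - 2 = 5$)
$O = 8$ ($O = 5 - -3 = 5 + 3 = 8$)
$s{\left(K \right)} = \frac{11}{2}$ ($s{\left(K \right)} = 5 + \frac{K}{K + K} = 5 + \frac{K}{2 K} = 5 + K \frac{1}{2 K} = 5 + \frac{1}{2} = \frac{11}{2}$)
$s^{3}{\left(m{\left(b{\left(O \right)} \right)} \right)} = \left(\frac{11}{2}\right)^{3} = \frac{1331}{8}$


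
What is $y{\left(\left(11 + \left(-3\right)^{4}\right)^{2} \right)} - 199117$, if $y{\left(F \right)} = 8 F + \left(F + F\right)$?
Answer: $-114477$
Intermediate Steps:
$y{\left(F \right)} = 10 F$ ($y{\left(F \right)} = 8 F + 2 F = 10 F$)
$y{\left(\left(11 + \left(-3\right)^{4}\right)^{2} \right)} - 199117 = 10 \left(11 + \left(-3\right)^{4}\right)^{2} - 199117 = 10 \left(11 + 81\right)^{2} - 199117 = 10 \cdot 92^{2} - 199117 = 10 \cdot 8464 - 199117 = 84640 - 199117 = -114477$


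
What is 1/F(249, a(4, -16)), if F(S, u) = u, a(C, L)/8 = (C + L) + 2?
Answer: -1/80 ≈ -0.012500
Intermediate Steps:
a(C, L) = 16 + 8*C + 8*L (a(C, L) = 8*((C + L) + 2) = 8*(2 + C + L) = 16 + 8*C + 8*L)
1/F(249, a(4, -16)) = 1/(16 + 8*4 + 8*(-16)) = 1/(16 + 32 - 128) = 1/(-80) = -1/80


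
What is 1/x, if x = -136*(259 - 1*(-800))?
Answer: -1/144024 ≈ -6.9433e-6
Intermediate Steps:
x = -144024 (x = -136*(259 + 800) = -136*1059 = -144024)
1/x = 1/(-144024) = -1/144024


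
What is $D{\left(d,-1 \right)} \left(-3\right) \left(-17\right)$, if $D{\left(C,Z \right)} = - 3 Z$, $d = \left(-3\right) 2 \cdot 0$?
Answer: $153$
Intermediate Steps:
$d = 0$ ($d = \left(-6\right) 0 = 0$)
$D{\left(d,-1 \right)} \left(-3\right) \left(-17\right) = \left(-3\right) \left(-1\right) \left(-3\right) \left(-17\right) = 3 \left(-3\right) \left(-17\right) = \left(-9\right) \left(-17\right) = 153$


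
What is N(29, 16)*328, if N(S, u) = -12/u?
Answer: -246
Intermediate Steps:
N(29, 16)*328 = -12/16*328 = -12*1/16*328 = -3/4*328 = -246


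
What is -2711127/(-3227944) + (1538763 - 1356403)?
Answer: 588650578967/3227944 ≈ 1.8236e+5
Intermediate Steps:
-2711127/(-3227944) + (1538763 - 1356403) = -2711127*(-1/3227944) + 182360 = 2711127/3227944 + 182360 = 588650578967/3227944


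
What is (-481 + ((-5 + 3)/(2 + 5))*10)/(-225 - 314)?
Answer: 3387/3773 ≈ 0.89769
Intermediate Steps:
(-481 + ((-5 + 3)/(2 + 5))*10)/(-225 - 314) = (-481 - 2/7*10)/(-539) = (-481 - 2*⅐*10)*(-1/539) = (-481 - 2/7*10)*(-1/539) = (-481 - 20/7)*(-1/539) = -3387/7*(-1/539) = 3387/3773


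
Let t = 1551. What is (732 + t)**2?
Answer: 5212089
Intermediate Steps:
(732 + t)**2 = (732 + 1551)**2 = 2283**2 = 5212089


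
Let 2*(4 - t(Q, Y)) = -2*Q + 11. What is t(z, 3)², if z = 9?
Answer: 225/4 ≈ 56.250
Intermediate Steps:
t(Q, Y) = -3/2 + Q (t(Q, Y) = 4 - (-2*Q + 11)/2 = 4 - (11 - 2*Q)/2 = 4 + (-11/2 + Q) = -3/2 + Q)
t(z, 3)² = (-3/2 + 9)² = (15/2)² = 225/4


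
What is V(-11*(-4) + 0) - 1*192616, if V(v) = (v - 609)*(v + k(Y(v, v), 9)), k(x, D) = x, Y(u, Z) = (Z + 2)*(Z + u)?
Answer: -2504596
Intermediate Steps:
Y(u, Z) = (2 + Z)*(Z + u)
V(v) = (-609 + v)*(2*v**2 + 5*v) (V(v) = (v - 609)*(v + (v**2 + 2*v + 2*v + v*v)) = (-609 + v)*(v + (v**2 + 2*v + 2*v + v**2)) = (-609 + v)*(v + (2*v**2 + 4*v)) = (-609 + v)*(2*v**2 + 5*v))
V(-11*(-4) + 0) - 1*192616 = (-11*(-4) + 0)*(-3045 - 1213*(-11*(-4) + 0) + 2*(-11*(-4) + 0)**2) - 1*192616 = (44 + 0)*(-3045 - 1213*(44 + 0) + 2*(44 + 0)**2) - 192616 = 44*(-3045 - 1213*44 + 2*44**2) - 192616 = 44*(-3045 - 53372 + 2*1936) - 192616 = 44*(-3045 - 53372 + 3872) - 192616 = 44*(-52545) - 192616 = -2311980 - 192616 = -2504596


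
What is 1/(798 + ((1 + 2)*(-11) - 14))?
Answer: 1/751 ≈ 0.0013316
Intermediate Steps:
1/(798 + ((1 + 2)*(-11) - 14)) = 1/(798 + (3*(-11) - 14)) = 1/(798 + (-33 - 14)) = 1/(798 - 47) = 1/751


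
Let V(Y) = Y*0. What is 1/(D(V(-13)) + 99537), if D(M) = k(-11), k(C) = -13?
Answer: 1/99524 ≈ 1.0048e-5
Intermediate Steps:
V(Y) = 0
D(M) = -13
1/(D(V(-13)) + 99537) = 1/(-13 + 99537) = 1/99524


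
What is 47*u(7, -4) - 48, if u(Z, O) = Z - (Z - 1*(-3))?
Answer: -189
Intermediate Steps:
u(Z, O) = -3 (u(Z, O) = Z - (Z + 3) = Z - (3 + Z) = Z + (-3 - Z) = -3)
47*u(7, -4) - 48 = 47*(-3) - 48 = -141 - 48 = -189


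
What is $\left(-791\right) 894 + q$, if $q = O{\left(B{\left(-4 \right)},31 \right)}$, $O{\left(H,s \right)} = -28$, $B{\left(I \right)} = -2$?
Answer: $-707182$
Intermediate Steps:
$q = -28$
$\left(-791\right) 894 + q = \left(-791\right) 894 - 28 = -707154 - 28 = -707182$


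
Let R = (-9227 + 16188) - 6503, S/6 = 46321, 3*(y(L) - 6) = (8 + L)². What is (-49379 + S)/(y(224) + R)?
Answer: 685641/55216 ≈ 12.417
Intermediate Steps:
y(L) = 6 + (8 + L)²/3
S = 277926 (S = 6*46321 = 277926)
R = 458 (R = 6961 - 6503 = 458)
(-49379 + S)/(y(224) + R) = (-49379 + 277926)/((6 + (8 + 224)²/3) + 458) = 228547/((6 + (⅓)*232²) + 458) = 228547/((6 + (⅓)*53824) + 458) = 228547/((6 + 53824/3) + 458) = 228547/(53842/3 + 458) = 228547/(55216/3) = 228547*(3/55216) = 685641/55216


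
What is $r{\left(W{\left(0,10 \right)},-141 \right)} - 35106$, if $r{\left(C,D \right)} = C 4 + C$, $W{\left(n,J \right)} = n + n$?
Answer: $-35106$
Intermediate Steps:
$W{\left(n,J \right)} = 2 n$
$r{\left(C,D \right)} = 5 C$ ($r{\left(C,D \right)} = 4 C + C = 5 C$)
$r{\left(W{\left(0,10 \right)},-141 \right)} - 35106 = 5 \cdot 2 \cdot 0 - 35106 = 5 \cdot 0 - 35106 = 0 - 35106 = -35106$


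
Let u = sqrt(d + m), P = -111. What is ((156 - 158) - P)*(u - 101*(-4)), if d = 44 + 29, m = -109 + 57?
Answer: 44036 + 109*sqrt(21) ≈ 44536.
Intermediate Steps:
m = -52
d = 73
u = sqrt(21) (u = sqrt(73 - 52) = sqrt(21) ≈ 4.5826)
((156 - 158) - P)*(u - 101*(-4)) = ((156 - 158) - 1*(-111))*(sqrt(21) - 101*(-4)) = (-2 + 111)*(sqrt(21) + 404) = 109*(404 + sqrt(21)) = 44036 + 109*sqrt(21)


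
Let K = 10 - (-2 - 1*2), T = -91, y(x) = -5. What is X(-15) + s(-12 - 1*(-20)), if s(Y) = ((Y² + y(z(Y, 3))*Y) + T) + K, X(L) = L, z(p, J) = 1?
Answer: -68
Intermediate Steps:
K = 14 (K = 10 - (-2 - 2) = 10 - 1*(-4) = 10 + 4 = 14)
s(Y) = -77 + Y² - 5*Y (s(Y) = ((Y² - 5*Y) - 91) + 14 = (-91 + Y² - 5*Y) + 14 = -77 + Y² - 5*Y)
X(-15) + s(-12 - 1*(-20)) = -15 + (-77 + (-12 - 1*(-20))² - 5*(-12 - 1*(-20))) = -15 + (-77 + (-12 + 20)² - 5*(-12 + 20)) = -15 + (-77 + 8² - 5*8) = -15 + (-77 + 64 - 40) = -15 - 53 = -68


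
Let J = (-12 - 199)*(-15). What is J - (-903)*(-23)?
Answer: -17604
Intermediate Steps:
J = 3165 (J = -211*(-15) = 3165)
J - (-903)*(-23) = 3165 - (-903)*(-23) = 3165 - 1*20769 = 3165 - 20769 = -17604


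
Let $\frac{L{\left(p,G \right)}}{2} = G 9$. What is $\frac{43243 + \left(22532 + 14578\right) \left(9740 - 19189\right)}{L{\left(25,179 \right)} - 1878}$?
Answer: $- \frac{50087021}{192} \approx -2.6087 \cdot 10^{5}$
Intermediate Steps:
$L{\left(p,G \right)} = 18 G$ ($L{\left(p,G \right)} = 2 G 9 = 2 \cdot 9 G = 18 G$)
$\frac{43243 + \left(22532 + 14578\right) \left(9740 - 19189\right)}{L{\left(25,179 \right)} - 1878} = \frac{43243 + \left(22532 + 14578\right) \left(9740 - 19189\right)}{18 \cdot 179 - 1878} = \frac{43243 + 37110 \left(-9449\right)}{3222 - 1878} = \frac{43243 - 350652390}{1344} = \left(-350609147\right) \frac{1}{1344} = - \frac{50087021}{192}$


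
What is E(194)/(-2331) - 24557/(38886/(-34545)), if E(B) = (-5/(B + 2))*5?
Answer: 64596294050515/2961013356 ≈ 21816.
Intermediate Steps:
E(B) = -25/(2 + B) (E(B) = (-5/(2 + B))*5 = -5/(2 + B)*5 = -25/(2 + B))
E(194)/(-2331) - 24557/(38886/(-34545)) = -25/(2 + 194)/(-2331) - 24557/(38886/(-34545)) = -25/196*(-1/2331) - 24557/(38886*(-1/34545)) = -25*1/196*(-1/2331) - 24557/(-12962/11515) = -25/196*(-1/2331) - 24557*(-11515/12962) = 25/456876 + 282773855/12962 = 64596294050515/2961013356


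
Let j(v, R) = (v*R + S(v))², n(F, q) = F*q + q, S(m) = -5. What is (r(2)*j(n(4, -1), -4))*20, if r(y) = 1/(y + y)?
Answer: 1125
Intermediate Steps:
r(y) = 1/(2*y)
n(F, q) = q + F*q
j(v, R) = (-5 + R*v)² (j(v, R) = (v*R - 5)² = (R*v - 5)² = (-5 + R*v)²)
(r(2)*j(n(4, -1), -4))*20 = (((½)/2)*(-5 - (-4)*(1 + 4))²)*20 = (((½)*(½))*(-5 - (-4)*5)²)*20 = ((-5 - 4*(-5))²/4)*20 = ((-5 + 20)²/4)*20 = ((¼)*15²)*20 = ((¼)*225)*20 = (225/4)*20 = 1125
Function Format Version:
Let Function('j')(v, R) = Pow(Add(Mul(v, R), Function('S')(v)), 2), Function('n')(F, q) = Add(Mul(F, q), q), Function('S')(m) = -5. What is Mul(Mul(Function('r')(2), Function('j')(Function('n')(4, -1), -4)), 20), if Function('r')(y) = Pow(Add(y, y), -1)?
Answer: 1125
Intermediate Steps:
Function('r')(y) = Mul(Rational(1, 2), Pow(y, -1)) (Function('r')(y) = Pow(Mul(2, y), -1) = Mul(Rational(1, 2), Pow(y, -1)))
Function('n')(F, q) = Add(q, Mul(F, q))
Function('j')(v, R) = Pow(Add(-5, Mul(R, v)), 2) (Function('j')(v, R) = Pow(Add(Mul(v, R), -5), 2) = Pow(Add(Mul(R, v), -5), 2) = Pow(Add(-5, Mul(R, v)), 2))
Mul(Mul(Function('r')(2), Function('j')(Function('n')(4, -1), -4)), 20) = Mul(Mul(Mul(Rational(1, 2), Pow(2, -1)), Pow(Add(-5, Mul(-4, Mul(-1, Add(1, 4)))), 2)), 20) = Mul(Mul(Mul(Rational(1, 2), Rational(1, 2)), Pow(Add(-5, Mul(-4, Mul(-1, 5))), 2)), 20) = Mul(Mul(Rational(1, 4), Pow(Add(-5, Mul(-4, -5)), 2)), 20) = Mul(Mul(Rational(1, 4), Pow(Add(-5, 20), 2)), 20) = Mul(Mul(Rational(1, 4), Pow(15, 2)), 20) = Mul(Mul(Rational(1, 4), 225), 20) = Mul(Rational(225, 4), 20) = 1125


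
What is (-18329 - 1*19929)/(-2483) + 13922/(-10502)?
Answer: 183608595/13038233 ≈ 14.082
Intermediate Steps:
(-18329 - 1*19929)/(-2483) + 13922/(-10502) = (-18329 - 19929)*(-1/2483) + 13922*(-1/10502) = -38258*(-1/2483) - 6961/5251 = 38258/2483 - 6961/5251 = 183608595/13038233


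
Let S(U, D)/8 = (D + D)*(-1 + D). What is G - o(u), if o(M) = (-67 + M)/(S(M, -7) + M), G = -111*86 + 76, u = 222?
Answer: -10587615/1118 ≈ -9470.1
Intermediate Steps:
S(U, D) = 16*D*(-1 + D) (S(U, D) = 8*((D + D)*(-1 + D)) = 8*((2*D)*(-1 + D)) = 8*(2*D*(-1 + D)) = 16*D*(-1 + D))
G = -9470 (G = -9546 + 76 = -9470)
o(M) = (-67 + M)/(896 + M) (o(M) = (-67 + M)/(16*(-7)*(-1 - 7) + M) = (-67 + M)/(16*(-7)*(-8) + M) = (-67 + M)/(896 + M))
G - o(u) = -9470 - (-67 + 222)/(896 + 222) = -9470 - 155/1118 = -10587615/1118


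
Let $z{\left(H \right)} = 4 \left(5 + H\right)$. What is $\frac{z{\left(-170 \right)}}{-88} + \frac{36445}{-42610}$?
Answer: $\frac{28313}{4261} \approx 6.6447$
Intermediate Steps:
$z{\left(H \right)} = 20 + 4 H$
$\frac{z{\left(-170 \right)}}{-88} + \frac{36445}{-42610} = \frac{20 + 4 \left(-170\right)}{-88} + \frac{36445}{-42610} = \left(20 - 680\right) \left(- \frac{1}{88}\right) + 36445 \left(- \frac{1}{42610}\right) = \left(-660\right) \left(- \frac{1}{88}\right) - \frac{7289}{8522} = \frac{15}{2} - \frac{7289}{8522} = \frac{28313}{4261}$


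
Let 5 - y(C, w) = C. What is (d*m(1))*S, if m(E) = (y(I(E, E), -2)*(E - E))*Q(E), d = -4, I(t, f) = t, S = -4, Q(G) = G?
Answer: 0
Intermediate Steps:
y(C, w) = 5 - C
m(E) = 0 (m(E) = ((5 - E)*(E - E))*E = ((5 - E)*0)*E = 0*E = 0)
(d*m(1))*S = -4*0*(-4) = 0*(-4) = 0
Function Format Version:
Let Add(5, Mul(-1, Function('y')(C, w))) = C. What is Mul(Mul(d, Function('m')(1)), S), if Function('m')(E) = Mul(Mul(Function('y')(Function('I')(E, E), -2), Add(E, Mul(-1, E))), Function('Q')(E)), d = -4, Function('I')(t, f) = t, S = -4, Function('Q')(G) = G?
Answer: 0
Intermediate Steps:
Function('y')(C, w) = Add(5, Mul(-1, C))
Function('m')(E) = 0 (Function('m')(E) = Mul(Mul(Add(5, Mul(-1, E)), Add(E, Mul(-1, E))), E) = Mul(Mul(Add(5, Mul(-1, E)), 0), E) = Mul(0, E) = 0)
Mul(Mul(d, Function('m')(1)), S) = Mul(Mul(-4, 0), -4) = Mul(0, -4) = 0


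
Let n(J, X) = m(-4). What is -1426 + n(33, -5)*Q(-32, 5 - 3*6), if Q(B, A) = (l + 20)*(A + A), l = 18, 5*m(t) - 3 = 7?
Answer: -3402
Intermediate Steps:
m(t) = 2 (m(t) = ⅗ + (⅕)*7 = ⅗ + 7/5 = 2)
n(J, X) = 2
Q(B, A) = 76*A (Q(B, A) = (18 + 20)*(A + A) = 38*(2*A) = 76*A)
-1426 + n(33, -5)*Q(-32, 5 - 3*6) = -1426 + 2*(76*(5 - 3*6)) = -1426 + 2*(76*(5 - 18)) = -1426 + 2*(76*(-13)) = -1426 + 2*(-988) = -1426 - 1976 = -3402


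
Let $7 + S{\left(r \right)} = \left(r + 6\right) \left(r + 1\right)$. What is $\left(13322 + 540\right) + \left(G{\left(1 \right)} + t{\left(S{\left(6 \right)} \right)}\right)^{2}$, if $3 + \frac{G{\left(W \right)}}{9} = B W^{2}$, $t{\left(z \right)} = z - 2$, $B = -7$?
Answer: $14087$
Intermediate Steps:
$S{\left(r \right)} = -7 + \left(1 + r\right) \left(6 + r\right)$ ($S{\left(r \right)} = -7 + \left(r + 6\right) \left(r + 1\right) = -7 + \left(6 + r\right) \left(1 + r\right) = -7 + \left(1 + r\right) \left(6 + r\right)$)
$t{\left(z \right)} = -2 + z$
$G{\left(W \right)} = -27 - 63 W^{2}$ ($G{\left(W \right)} = -27 + 9 \left(- 7 W^{2}\right) = -27 - 63 W^{2}$)
$\left(13322 + 540\right) + \left(G{\left(1 \right)} + t{\left(S{\left(6 \right)} \right)}\right)^{2} = \left(13322 + 540\right) + \left(\left(-27 - 63 \cdot 1^{2}\right) + \left(-2 + \left(-1 + 6^{2} + 7 \cdot 6\right)\right)\right)^{2} = 13862 + \left(\left(-27 - 63\right) + \left(-2 + \left(-1 + 36 + 42\right)\right)\right)^{2} = 13862 + \left(\left(-27 - 63\right) + \left(-2 + 77\right)\right)^{2} = 13862 + \left(-90 + 75\right)^{2} = 13862 + \left(-15\right)^{2} = 13862 + 225 = 14087$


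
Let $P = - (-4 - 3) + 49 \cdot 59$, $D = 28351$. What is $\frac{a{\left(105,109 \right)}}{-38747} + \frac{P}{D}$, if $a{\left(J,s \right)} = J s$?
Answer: $- \frac{212188389}{1098516197} \approx -0.19316$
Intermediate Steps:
$P = 2898$ ($P = \left(-1\right) \left(-7\right) + 2891 = 7 + 2891 = 2898$)
$\frac{a{\left(105,109 \right)}}{-38747} + \frac{P}{D} = \frac{105 \cdot 109}{-38747} + \frac{2898}{28351} = 11445 \left(- \frac{1}{38747}\right) + 2898 \cdot \frac{1}{28351} = - \frac{11445}{38747} + \frac{2898}{28351} = - \frac{212188389}{1098516197}$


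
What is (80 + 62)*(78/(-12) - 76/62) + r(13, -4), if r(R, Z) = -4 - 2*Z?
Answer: -33885/31 ≈ -1093.1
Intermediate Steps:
(80 + 62)*(78/(-12) - 76/62) + r(13, -4) = (80 + 62)*(78/(-12) - 76/62) + (-4 - 2*(-4)) = 142*(78*(-1/12) - 76*1/62) + (-4 + 8) = 142*(-13/2 - 38/31) + 4 = 142*(-479/62) + 4 = -34009/31 + 4 = -33885/31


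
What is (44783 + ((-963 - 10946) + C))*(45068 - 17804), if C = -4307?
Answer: 778850688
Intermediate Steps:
(44783 + ((-963 - 10946) + C))*(45068 - 17804) = (44783 + ((-963 - 10946) - 4307))*(45068 - 17804) = (44783 + (-11909 - 4307))*27264 = (44783 - 16216)*27264 = 28567*27264 = 778850688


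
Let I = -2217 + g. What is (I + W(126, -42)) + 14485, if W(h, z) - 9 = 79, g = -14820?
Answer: -2464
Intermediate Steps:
W(h, z) = 88 (W(h, z) = 9 + 79 = 88)
I = -17037 (I = -2217 - 14820 = -17037)
(I + W(126, -42)) + 14485 = (-17037 + 88) + 14485 = -16949 + 14485 = -2464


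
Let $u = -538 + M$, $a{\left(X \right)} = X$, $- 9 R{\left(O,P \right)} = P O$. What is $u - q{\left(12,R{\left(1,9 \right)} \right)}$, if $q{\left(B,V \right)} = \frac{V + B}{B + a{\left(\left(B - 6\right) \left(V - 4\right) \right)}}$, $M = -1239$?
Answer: $- \frac{31975}{18} \approx -1776.4$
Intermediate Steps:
$R{\left(O,P \right)} = - \frac{O P}{9}$ ($R{\left(O,P \right)} = - \frac{P O}{9} = - \frac{O P}{9}$)
$u = -1777$ ($u = -538 - 1239 = -1777$)
$q{\left(B,V \right)} = \frac{B + V}{B + \left(-6 + B\right) \left(-4 + V\right)}$ ($q{\left(B,V \right)} = \frac{V + B}{B + \left(B - 6\right) \left(V - 4\right)} = \frac{B + V}{B + \left(-6 + B\right) \left(-4 + V\right)}$)
$u - q{\left(12,R{\left(1,9 \right)} \right)} = -1777 - \frac{12 - \frac{1}{9} \cdot 9}{24 - 6 \left(\left(- \frac{1}{9}\right) 1 \cdot 9\right) - 36 + 12 \left(\left(- \frac{1}{9}\right) 1 \cdot 9\right)} = -1777 - \frac{12 - 1}{24 - -6 - 36 + 12 \left(-1\right)} = -1777 - \frac{1}{24 + 6 - 36 - 12} \cdot 11 = -1777 - \frac{1}{-18} \cdot 11 = -1777 - \left(- \frac{1}{18}\right) 11 = -1777 - - \frac{11}{18} = -1777 + \frac{11}{18} = - \frac{31975}{18}$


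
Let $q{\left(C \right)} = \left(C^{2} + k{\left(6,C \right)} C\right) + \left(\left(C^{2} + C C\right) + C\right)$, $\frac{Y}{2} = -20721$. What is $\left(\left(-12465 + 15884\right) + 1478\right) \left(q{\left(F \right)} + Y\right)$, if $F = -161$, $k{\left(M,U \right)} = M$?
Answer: $172345018$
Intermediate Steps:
$Y = -41442$ ($Y = 2 \left(-20721\right) = -41442$)
$q{\left(C \right)} = 3 C^{2} + 7 C$ ($q{\left(C \right)} = \left(C^{2} + 6 C\right) + \left(\left(C^{2} + C C\right) + C\right) = \left(C^{2} + 6 C\right) + \left(\left(C^{2} + C^{2}\right) + C\right) = \left(C^{2} + 6 C\right) + \left(2 C^{2} + C\right) = \left(C^{2} + 6 C\right) + \left(C + 2 C^{2}\right) = 3 C^{2} + 7 C$)
$\left(\left(-12465 + 15884\right) + 1478\right) \left(q{\left(F \right)} + Y\right) = \left(\left(-12465 + 15884\right) + 1478\right) \left(- 161 \left(7 + 3 \left(-161\right)\right) - 41442\right) = \left(3419 + 1478\right) \left(- 161 \left(7 - 483\right) - 41442\right) = 4897 \left(\left(-161\right) \left(-476\right) - 41442\right) = 4897 \left(76636 - 41442\right) = 4897 \cdot 35194 = 172345018$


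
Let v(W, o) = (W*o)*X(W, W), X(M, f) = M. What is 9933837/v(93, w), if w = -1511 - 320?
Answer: -3311279/5278773 ≈ -0.62728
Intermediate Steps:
w = -1831
v(W, o) = o*W**2 (v(W, o) = (W*o)*W = o*W**2)
9933837/v(93, w) = 9933837/((-1831*93**2)) = 9933837/((-1831*8649)) = 9933837/(-15836319) = 9933837*(-1/15836319) = -3311279/5278773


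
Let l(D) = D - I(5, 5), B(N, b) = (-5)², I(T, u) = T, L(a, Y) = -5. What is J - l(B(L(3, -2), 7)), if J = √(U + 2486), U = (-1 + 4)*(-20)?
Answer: -20 + √2426 ≈ 29.254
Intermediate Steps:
B(N, b) = 25
U = -60 (U = 3*(-20) = -60)
J = √2426 (J = √(-60 + 2486) = √2426 ≈ 49.254)
l(D) = -5 + D (l(D) = D - 1*5 = D - 5 = -5 + D)
J - l(B(L(3, -2), 7)) = √2426 - (-5 + 25) = √2426 - 1*20 = √2426 - 20 = -20 + √2426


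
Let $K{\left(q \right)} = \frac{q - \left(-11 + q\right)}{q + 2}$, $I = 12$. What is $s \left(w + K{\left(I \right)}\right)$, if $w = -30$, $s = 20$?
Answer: $- \frac{4090}{7} \approx -584.29$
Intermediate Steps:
$K{\left(q \right)} = \frac{11}{2 + q}$
$s \left(w + K{\left(I \right)}\right) = 20 \left(-30 + \frac{11}{2 + 12}\right) = 20 \left(-30 + \frac{11}{14}\right) = 20 \left(- \frac{409}{14}\right) = - \frac{4090}{7}$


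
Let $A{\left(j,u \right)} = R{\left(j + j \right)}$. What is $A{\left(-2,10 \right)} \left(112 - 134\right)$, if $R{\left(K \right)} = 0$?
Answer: $0$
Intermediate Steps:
$A{\left(j,u \right)} = 0$
$A{\left(-2,10 \right)} \left(112 - 134\right) = 0 \left(112 - 134\right) = 0 \left(-22\right) = 0$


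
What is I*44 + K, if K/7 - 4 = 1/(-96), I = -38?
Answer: -157831/96 ≈ -1644.1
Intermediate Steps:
K = 2681/96 (K = 28 + 7/(-96) = 28 + 7*(-1/96) = 28 - 7/96 = 2681/96 ≈ 27.927)
I*44 + K = -38*44 + 2681/96 = -1672 + 2681/96 = -157831/96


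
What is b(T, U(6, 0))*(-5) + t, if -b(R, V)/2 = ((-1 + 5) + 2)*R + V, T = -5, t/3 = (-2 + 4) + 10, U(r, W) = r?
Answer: -204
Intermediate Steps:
t = 36 (t = 3*((-2 + 4) + 10) = 3*(2 + 10) = 3*12 = 36)
b(R, V) = -12*R - 2*V (b(R, V) = -2*(((-1 + 5) + 2)*R + V) = -2*((4 + 2)*R + V) = -2*(6*R + V) = -2*(V + 6*R) = -12*R - 2*V)
b(T, U(6, 0))*(-5) + t = (-12*(-5) - 2*6)*(-5) + 36 = (60 - 12)*(-5) + 36 = 48*(-5) + 36 = -240 + 36 = -204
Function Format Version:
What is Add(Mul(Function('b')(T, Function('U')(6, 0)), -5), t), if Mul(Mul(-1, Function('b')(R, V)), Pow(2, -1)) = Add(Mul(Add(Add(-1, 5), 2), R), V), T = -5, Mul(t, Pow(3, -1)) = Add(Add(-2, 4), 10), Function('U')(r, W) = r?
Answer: -204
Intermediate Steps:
t = 36 (t = Mul(3, Add(Add(-2, 4), 10)) = Mul(3, Add(2, 10)) = Mul(3, 12) = 36)
Function('b')(R, V) = Add(Mul(-12, R), Mul(-2, V)) (Function('b')(R, V) = Mul(-2, Add(Mul(Add(Add(-1, 5), 2), R), V)) = Mul(-2, Add(Mul(Add(4, 2), R), V)) = Mul(-2, Add(Mul(6, R), V)) = Mul(-2, Add(V, Mul(6, R))) = Add(Mul(-12, R), Mul(-2, V)))
Add(Mul(Function('b')(T, Function('U')(6, 0)), -5), t) = Add(Mul(Add(Mul(-12, -5), Mul(-2, 6)), -5), 36) = Add(Mul(Add(60, -12), -5), 36) = Add(Mul(48, -5), 36) = Add(-240, 36) = -204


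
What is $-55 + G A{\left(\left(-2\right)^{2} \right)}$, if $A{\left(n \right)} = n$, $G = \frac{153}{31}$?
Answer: $- \frac{1093}{31} \approx -35.258$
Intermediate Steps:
$G = \frac{153}{31}$ ($G = 153 \cdot \frac{1}{31} = \frac{153}{31} \approx 4.9355$)
$-55 + G A{\left(\left(-2\right)^{2} \right)} = -55 + \frac{153 \left(-2\right)^{2}}{31} = -55 + \frac{153}{31} \cdot 4 = -55 + \frac{612}{31} = - \frac{1093}{31}$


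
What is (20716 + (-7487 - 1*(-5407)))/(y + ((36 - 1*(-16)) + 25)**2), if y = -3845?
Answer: 4659/521 ≈ 8.9424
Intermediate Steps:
(20716 + (-7487 - 1*(-5407)))/(y + ((36 - 1*(-16)) + 25)**2) = (20716 + (-7487 - 1*(-5407)))/(-3845 + ((36 - 1*(-16)) + 25)**2) = (20716 + (-7487 + 5407))/(-3845 + ((36 + 16) + 25)**2) = (20716 - 2080)/(-3845 + (52 + 25)**2) = 18636/(-3845 + 77**2) = 18636/(-3845 + 5929) = 18636/2084 = 18636*(1/2084) = 4659/521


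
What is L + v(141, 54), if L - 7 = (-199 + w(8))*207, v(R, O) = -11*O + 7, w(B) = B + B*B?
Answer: -26869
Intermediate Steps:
w(B) = B + B²
v(R, O) = 7 - 11*O
L = -26282 (L = 7 + (-199 + 8*(1 + 8))*207 = 7 + (-199 + 8*9)*207 = 7 + (-199 + 72)*207 = 7 - 127*207 = 7 - 26289 = -26282)
L + v(141, 54) = -26282 + (7 - 11*54) = -26282 + (7 - 594) = -26282 - 587 = -26869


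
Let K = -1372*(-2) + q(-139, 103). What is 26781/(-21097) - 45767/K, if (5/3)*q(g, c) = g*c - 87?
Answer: 55313791/8523188 ≈ 6.4898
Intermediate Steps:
q(g, c) = -261/5 + 3*c*g/5 (q(g, c) = 3*(g*c - 87)/5 = 3*(c*g - 87)/5 = 3*(-87 + c*g)/5 = -261/5 + 3*c*g/5)
K = -29492/5 (K = -1372*(-2) + (-261/5 + (⅗)*103*(-139)) = 2744 + (-261/5 - 42951/5) = 2744 - 43212/5 = -29492/5 ≈ -5898.4)
26781/(-21097) - 45767/K = 26781/(-21097) - 45767/(-29492/5) = 26781*(-1/21097) - 45767*(-5/29492) = -26781/21097 + 228835/29492 = 55313791/8523188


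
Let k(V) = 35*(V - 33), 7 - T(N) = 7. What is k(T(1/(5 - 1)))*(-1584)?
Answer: 1829520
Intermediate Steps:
T(N) = 0 (T(N) = 7 - 1*7 = 7 - 7 = 0)
k(V) = -1155 + 35*V (k(V) = 35*(-33 + V) = -1155 + 35*V)
k(T(1/(5 - 1)))*(-1584) = (-1155 + 35*0)*(-1584) = (-1155 + 0)*(-1584) = -1155*(-1584) = 1829520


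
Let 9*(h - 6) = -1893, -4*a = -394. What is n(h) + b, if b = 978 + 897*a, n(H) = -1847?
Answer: 174971/2 ≈ 87486.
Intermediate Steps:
a = 197/2 (a = -1/4*(-394) = 197/2 ≈ 98.500)
h = -613/3 (h = 6 + (1/9)*(-1893) = 6 - 631/3 = -613/3 ≈ -204.33)
b = 178665/2 (b = 978 + 897*(197/2) = 978 + 176709/2 = 178665/2 ≈ 89333.)
n(h) + b = -1847 + 178665/2 = 174971/2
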